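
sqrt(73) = 8.54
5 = 5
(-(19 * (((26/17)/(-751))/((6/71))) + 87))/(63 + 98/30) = -8286625/6345199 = -1.31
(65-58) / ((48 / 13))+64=3163 / 48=65.90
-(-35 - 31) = 66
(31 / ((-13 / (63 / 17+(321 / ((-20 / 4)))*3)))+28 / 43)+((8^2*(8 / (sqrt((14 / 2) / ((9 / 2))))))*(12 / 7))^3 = 21433588 / 47515+1565515579392*sqrt(14) / 16807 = 348523264.90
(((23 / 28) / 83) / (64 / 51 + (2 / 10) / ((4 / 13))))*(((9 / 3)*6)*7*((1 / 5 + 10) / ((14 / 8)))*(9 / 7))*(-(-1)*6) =232591824 / 7902181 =29.43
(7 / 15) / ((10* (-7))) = -1 / 150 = -0.01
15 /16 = 0.94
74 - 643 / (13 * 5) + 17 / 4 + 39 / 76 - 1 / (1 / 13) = 138001 / 2470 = 55.87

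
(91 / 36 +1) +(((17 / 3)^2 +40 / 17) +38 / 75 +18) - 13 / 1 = 665527 / 15300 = 43.50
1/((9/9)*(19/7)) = 0.37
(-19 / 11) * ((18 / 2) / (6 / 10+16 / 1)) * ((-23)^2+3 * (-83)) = -239400 / 913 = -262.21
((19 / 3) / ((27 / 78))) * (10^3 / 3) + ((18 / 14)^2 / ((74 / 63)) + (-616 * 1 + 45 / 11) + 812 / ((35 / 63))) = 16038130909 / 2307690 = 6949.86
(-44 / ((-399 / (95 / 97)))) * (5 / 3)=1100 / 6111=0.18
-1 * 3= -3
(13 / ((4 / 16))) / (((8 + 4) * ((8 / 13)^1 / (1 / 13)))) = 13 / 24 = 0.54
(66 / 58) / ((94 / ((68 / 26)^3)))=648516 / 2994511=0.22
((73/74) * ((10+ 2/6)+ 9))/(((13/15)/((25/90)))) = 52925/8658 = 6.11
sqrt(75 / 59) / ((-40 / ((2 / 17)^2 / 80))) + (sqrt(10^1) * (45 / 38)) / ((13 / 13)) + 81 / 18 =-sqrt(177) / 2728160 + 45 * sqrt(10) / 38 + 9 / 2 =8.24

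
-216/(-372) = 18/31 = 0.58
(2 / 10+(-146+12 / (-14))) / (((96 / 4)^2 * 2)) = -1711 / 13440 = -0.13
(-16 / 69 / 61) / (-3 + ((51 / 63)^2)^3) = 0.00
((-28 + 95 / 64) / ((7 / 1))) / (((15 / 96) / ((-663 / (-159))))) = -375037 / 3710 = -101.09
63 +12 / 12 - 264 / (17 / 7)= -760 / 17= -44.71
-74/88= -0.84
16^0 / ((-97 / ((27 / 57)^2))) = -81 / 35017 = -0.00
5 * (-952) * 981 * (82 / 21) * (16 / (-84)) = 24311360 / 7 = 3473051.43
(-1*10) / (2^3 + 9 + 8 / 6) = -0.55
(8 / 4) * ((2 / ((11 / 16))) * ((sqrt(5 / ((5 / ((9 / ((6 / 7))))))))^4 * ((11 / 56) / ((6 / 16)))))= 336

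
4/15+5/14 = 131/210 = 0.62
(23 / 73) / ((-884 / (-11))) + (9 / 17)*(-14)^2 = 103.77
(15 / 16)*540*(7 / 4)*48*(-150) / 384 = -1063125 / 64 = -16611.33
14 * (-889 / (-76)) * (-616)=-1916684 / 19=-100878.11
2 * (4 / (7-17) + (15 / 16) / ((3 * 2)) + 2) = 281 / 80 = 3.51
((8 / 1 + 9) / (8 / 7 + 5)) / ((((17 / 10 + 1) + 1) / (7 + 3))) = 11900 / 1591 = 7.48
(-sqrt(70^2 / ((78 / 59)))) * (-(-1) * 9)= -105 * sqrt(4602) / 13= -547.92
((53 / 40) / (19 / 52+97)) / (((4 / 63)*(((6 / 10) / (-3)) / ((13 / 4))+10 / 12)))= 0.28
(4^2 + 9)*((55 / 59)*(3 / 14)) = 4125 / 826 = 4.99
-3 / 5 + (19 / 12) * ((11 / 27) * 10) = 4739 / 810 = 5.85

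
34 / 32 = 17 / 16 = 1.06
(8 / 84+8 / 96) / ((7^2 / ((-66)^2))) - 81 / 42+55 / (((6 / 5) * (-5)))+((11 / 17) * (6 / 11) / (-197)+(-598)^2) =1232363118292 / 3446121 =357608.78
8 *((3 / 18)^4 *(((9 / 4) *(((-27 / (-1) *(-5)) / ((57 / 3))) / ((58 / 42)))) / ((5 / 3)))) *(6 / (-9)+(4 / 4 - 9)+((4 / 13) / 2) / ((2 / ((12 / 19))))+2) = 38619 / 136097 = 0.28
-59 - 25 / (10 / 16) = -99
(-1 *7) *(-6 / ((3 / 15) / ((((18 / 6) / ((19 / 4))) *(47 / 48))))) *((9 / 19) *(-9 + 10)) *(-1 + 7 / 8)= -44415 / 5776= -7.69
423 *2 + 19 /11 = 9325 /11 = 847.73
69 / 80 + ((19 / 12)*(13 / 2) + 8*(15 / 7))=47539 / 1680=28.30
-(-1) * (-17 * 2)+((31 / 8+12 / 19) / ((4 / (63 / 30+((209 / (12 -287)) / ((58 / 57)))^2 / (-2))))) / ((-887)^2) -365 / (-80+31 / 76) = -71579093097911047357 / 2433494669334368000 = -29.41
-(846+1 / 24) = -20305 / 24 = -846.04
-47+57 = 10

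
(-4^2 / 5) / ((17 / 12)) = -192 / 85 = -2.26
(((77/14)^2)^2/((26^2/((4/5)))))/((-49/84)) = -43923/23660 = -1.86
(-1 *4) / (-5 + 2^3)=-4 / 3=-1.33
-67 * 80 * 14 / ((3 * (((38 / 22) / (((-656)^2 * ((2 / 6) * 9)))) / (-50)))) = 17760827392000 / 19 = 934780389052.63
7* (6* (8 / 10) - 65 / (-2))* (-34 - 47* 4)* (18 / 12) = -869463 / 10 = -86946.30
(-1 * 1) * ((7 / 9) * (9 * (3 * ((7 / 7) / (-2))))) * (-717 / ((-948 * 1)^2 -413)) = -15057 / 1796582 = -0.01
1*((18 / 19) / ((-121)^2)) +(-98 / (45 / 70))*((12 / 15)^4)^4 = -1639199319361144798 / 382020721435546875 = -4.29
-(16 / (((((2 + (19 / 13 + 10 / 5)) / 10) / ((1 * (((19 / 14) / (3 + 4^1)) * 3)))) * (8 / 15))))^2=-12354322500 / 12103441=-1020.73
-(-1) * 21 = 21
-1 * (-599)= 599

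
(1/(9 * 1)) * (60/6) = 10/9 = 1.11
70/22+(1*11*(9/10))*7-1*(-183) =28103/110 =255.48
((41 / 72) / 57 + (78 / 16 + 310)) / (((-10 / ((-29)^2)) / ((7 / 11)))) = -475481216 / 28215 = -16852.07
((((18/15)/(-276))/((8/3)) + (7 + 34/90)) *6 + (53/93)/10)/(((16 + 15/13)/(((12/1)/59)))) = 9857887/18761882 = 0.53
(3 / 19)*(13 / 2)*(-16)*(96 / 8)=-3744 / 19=-197.05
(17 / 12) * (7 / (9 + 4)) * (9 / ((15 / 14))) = 6.41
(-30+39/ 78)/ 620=-59/ 1240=-0.05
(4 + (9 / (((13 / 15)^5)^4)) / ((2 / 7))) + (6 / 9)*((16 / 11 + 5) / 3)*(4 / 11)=555.67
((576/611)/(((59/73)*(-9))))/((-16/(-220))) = -64240/36049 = -1.78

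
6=6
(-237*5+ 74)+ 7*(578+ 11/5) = 14752/5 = 2950.40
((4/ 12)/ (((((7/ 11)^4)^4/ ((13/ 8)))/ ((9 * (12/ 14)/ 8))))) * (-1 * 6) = -16128355182113828511/ 3722088223795312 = -4333.15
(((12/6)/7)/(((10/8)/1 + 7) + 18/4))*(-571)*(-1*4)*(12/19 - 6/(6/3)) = -274080/2261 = -121.22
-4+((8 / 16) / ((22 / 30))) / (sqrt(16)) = -337 / 88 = -3.83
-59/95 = -0.62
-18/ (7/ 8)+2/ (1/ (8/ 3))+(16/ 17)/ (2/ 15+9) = -740240/ 48909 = -15.14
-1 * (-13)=13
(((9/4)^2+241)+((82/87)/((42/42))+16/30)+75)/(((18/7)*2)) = 5238023/83520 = 62.72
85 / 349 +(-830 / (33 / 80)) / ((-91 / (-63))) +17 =-68660226 / 49907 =-1375.76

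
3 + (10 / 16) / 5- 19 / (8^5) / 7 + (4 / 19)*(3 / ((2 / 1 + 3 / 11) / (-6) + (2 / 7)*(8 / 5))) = 8823312579 / 788824064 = 11.19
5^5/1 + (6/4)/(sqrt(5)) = 3*sqrt(5)/10 + 3125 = 3125.67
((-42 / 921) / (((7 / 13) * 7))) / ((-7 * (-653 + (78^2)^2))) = 26 / 556807664329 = 0.00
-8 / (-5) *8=12.80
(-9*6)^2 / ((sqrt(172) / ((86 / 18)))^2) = 387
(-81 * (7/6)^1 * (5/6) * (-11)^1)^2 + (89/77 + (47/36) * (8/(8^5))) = 8520014586403/11354112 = 750390.22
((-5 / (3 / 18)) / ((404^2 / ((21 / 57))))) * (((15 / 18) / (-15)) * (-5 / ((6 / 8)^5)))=-11200 / 141294051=-0.00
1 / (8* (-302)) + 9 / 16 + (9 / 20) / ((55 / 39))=292727 / 332200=0.88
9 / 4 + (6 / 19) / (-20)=849 / 380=2.23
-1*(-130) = 130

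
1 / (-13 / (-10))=10 / 13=0.77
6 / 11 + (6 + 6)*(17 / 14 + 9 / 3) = 3936 / 77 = 51.12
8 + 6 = 14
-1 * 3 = -3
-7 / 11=-0.64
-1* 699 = -699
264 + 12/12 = 265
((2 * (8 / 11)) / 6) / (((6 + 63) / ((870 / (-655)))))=-464 / 99429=-0.00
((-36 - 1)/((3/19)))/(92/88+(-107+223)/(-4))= 8.38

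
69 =69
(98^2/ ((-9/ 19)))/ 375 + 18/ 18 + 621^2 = 1301359274/ 3375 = 385587.93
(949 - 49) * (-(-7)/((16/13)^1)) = 20475/4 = 5118.75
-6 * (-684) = 4104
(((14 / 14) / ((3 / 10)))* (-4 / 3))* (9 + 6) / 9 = -200 / 27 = -7.41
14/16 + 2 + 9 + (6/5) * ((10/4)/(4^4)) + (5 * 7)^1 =12003/256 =46.89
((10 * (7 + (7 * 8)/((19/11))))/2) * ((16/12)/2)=7490/57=131.40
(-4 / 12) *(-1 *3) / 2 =1 / 2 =0.50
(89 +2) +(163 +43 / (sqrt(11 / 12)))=86 * sqrt(33) / 11 +254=298.91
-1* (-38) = 38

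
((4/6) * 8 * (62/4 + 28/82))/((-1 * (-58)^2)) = -866/34481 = -0.03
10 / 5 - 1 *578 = -576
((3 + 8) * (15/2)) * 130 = 10725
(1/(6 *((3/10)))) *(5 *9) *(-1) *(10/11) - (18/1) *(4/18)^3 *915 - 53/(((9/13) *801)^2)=-116315943817/571666491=-203.47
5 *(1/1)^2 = 5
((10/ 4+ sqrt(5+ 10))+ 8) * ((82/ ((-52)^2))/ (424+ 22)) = 41 * sqrt(15)/ 602992+ 861/ 1205984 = 0.00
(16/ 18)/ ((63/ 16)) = 128/ 567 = 0.23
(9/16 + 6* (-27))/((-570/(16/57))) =287/3610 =0.08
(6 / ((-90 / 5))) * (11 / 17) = -11 / 51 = -0.22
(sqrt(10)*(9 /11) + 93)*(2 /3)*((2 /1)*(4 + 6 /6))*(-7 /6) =-2170 /3 - 70*sqrt(10) /11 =-743.46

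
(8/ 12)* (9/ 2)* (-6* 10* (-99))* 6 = 106920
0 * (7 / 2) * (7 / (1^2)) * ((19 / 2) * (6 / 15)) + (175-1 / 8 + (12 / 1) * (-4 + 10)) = 1975 / 8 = 246.88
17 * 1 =17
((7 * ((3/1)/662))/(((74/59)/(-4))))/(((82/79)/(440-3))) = -42773997/1004254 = -42.59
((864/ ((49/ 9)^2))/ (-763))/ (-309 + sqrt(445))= 17496 * sqrt(445)/ 43525608917 + 5406264/ 43525608917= 0.00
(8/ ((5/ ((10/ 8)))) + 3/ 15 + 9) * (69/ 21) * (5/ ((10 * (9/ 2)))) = 184/ 45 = 4.09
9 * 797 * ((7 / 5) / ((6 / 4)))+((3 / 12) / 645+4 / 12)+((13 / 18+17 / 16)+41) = 41721191 / 6192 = 6737.92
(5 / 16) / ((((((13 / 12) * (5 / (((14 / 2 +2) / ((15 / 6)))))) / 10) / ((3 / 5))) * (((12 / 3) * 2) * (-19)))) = -81 / 9880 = -0.01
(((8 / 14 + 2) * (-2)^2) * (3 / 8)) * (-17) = -459 / 7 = -65.57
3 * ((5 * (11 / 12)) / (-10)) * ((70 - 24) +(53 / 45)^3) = -47746897 / 729000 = -65.50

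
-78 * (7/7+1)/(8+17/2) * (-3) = 312/11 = 28.36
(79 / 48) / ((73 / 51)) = 1343 / 1168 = 1.15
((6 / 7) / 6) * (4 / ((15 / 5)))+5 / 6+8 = 379 / 42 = 9.02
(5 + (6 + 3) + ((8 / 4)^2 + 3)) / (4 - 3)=21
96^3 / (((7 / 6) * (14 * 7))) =2654208 / 343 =7738.22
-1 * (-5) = 5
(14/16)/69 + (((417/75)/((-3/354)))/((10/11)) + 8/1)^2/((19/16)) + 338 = 70345769293597/163875000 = 429264.80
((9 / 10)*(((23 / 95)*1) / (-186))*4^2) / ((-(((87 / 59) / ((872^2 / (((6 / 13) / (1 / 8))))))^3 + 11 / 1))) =13367005770628984815674112 / 7844640433687064810785541425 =0.00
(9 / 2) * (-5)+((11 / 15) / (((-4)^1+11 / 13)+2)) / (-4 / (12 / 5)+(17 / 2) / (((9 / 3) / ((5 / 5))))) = -24197 / 1050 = -23.04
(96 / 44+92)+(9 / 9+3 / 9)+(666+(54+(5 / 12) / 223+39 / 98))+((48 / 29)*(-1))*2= 11330026151 / 13942852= 812.60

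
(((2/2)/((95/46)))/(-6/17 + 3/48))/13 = -12512/97565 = -0.13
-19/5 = -3.80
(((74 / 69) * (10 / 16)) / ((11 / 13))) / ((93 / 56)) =33670 / 70587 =0.48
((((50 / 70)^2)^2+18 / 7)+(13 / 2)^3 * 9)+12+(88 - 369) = 42362413 / 19208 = 2205.46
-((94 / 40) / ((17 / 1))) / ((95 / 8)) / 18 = -47 / 72675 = -0.00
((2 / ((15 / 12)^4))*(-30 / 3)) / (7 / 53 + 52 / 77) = -4178944 / 411875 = -10.15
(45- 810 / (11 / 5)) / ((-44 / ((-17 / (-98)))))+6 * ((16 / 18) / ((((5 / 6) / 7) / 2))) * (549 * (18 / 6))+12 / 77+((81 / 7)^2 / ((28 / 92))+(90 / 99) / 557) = 136865286779213 / 924686840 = 148012.58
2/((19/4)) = 8/19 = 0.42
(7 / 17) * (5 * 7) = 245 / 17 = 14.41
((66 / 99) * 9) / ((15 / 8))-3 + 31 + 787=4091 / 5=818.20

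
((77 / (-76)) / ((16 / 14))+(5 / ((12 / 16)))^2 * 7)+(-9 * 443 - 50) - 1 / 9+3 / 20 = -11329279 / 3040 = -3726.74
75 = 75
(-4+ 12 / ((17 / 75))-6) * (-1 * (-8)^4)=-2990080 / 17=-175887.06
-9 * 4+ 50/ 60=-211/ 6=-35.17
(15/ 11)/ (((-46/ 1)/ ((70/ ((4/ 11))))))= -525/ 92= -5.71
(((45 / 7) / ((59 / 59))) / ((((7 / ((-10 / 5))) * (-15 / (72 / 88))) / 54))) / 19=2916 / 10241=0.28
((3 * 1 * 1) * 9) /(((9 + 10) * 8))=27 /152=0.18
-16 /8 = -2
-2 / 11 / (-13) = 2 / 143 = 0.01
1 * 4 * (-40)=-160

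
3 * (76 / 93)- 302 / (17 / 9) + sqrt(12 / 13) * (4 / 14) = -82966 / 527 + 4 * sqrt(39) / 91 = -157.16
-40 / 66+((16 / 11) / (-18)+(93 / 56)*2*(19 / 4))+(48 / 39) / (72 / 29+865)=452269949 / 29968848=15.09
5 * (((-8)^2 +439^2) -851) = 959670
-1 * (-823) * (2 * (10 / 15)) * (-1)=-3292 / 3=-1097.33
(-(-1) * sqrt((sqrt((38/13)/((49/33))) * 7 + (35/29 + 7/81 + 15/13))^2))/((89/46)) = 3437534/2717793 + 46 * sqrt(16302)/1157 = 6.34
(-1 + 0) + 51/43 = 8/43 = 0.19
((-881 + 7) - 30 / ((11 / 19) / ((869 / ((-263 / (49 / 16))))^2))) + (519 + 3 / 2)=-50106608447 / 8853632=-5659.44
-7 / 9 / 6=-0.13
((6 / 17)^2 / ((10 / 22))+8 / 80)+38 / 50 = 16387 / 14450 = 1.13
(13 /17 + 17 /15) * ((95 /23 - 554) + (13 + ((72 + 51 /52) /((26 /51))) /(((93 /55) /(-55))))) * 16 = -1615321121656 /10242245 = -157711.63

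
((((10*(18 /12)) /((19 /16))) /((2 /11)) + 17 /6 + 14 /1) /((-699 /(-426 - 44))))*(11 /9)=25433815 /358587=70.93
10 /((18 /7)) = 35 /9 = 3.89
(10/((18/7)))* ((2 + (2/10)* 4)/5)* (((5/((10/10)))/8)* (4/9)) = 49/81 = 0.60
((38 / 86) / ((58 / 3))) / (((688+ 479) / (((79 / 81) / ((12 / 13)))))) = 19513 / 943001352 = 0.00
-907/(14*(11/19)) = -17233/154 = -111.90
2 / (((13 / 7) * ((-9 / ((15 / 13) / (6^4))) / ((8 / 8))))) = -35 / 328536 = -0.00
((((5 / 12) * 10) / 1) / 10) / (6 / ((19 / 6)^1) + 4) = 95 / 1344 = 0.07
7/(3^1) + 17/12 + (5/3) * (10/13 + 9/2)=1955/156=12.53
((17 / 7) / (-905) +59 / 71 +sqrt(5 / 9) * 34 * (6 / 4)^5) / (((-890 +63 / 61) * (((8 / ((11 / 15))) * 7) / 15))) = -923967 * sqrt(5) / 48587392- 124993209 / 682933753460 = -0.04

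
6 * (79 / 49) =474 / 49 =9.67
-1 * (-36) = 36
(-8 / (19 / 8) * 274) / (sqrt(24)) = -4384 * sqrt(6) / 57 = -188.40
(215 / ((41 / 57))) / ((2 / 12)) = 73530 / 41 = 1793.41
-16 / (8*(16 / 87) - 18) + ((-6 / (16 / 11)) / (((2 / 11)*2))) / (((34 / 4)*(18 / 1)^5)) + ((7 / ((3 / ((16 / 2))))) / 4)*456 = 262245594438697 / 123179678208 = 2128.97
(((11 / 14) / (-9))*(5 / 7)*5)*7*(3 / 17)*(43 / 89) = -11825 / 63546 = -0.19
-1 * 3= -3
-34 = -34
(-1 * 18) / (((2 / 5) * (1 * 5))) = -9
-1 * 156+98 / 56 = -617 / 4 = -154.25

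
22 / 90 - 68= -67.76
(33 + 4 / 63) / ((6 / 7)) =2083 / 54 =38.57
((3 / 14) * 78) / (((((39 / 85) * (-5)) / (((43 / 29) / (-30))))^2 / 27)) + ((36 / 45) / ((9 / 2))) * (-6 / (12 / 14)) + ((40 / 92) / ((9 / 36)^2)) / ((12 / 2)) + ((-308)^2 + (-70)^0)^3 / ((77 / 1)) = 11087338528112.14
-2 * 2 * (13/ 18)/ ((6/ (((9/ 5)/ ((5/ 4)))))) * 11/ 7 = -572/ 525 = -1.09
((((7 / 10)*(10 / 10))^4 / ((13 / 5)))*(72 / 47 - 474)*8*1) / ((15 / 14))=-124405414 / 381875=-325.78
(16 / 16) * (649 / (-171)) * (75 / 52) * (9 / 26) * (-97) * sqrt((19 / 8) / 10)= 944295 * sqrt(95) / 102752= 89.57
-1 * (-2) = 2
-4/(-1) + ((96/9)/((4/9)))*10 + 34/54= 6605/27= 244.63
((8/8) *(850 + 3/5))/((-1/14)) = -59542/5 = -11908.40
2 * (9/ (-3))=-6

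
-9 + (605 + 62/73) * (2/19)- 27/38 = 149971/2774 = 54.06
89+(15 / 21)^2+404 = 24182 / 49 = 493.51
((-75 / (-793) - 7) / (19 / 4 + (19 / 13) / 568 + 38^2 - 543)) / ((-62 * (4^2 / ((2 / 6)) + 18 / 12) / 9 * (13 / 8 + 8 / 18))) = 74648832 / 6909561587291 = 0.00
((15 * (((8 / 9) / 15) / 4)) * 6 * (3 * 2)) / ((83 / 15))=120 / 83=1.45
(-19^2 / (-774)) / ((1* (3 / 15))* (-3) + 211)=1805 / 814248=0.00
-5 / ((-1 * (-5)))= -1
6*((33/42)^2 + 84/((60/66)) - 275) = -535029/490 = -1091.90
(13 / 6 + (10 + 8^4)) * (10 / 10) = 24649 / 6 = 4108.17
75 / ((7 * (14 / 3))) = 225 / 98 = 2.30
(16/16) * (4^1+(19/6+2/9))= 133/18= 7.39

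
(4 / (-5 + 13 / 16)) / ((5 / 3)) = -192 / 335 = -0.57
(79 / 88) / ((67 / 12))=237 / 1474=0.16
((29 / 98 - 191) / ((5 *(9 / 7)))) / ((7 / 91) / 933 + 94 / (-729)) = 6120329787 / 26585930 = 230.21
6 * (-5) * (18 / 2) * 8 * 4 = -8640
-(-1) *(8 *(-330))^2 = 6969600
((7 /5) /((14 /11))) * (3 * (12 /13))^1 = 198 /65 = 3.05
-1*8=-8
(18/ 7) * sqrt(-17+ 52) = 18 * sqrt(35)/ 7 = 15.21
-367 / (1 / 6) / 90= -367 / 15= -24.47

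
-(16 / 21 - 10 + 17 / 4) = 419 / 84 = 4.99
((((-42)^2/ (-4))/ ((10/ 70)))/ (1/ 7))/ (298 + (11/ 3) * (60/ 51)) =-1102059/ 15418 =-71.48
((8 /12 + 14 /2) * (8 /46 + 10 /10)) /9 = 1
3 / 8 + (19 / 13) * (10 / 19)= 119 / 104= 1.14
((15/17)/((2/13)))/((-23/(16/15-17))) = 3107/782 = 3.97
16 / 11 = 1.45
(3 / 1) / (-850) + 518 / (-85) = -5183 / 850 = -6.10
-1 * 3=-3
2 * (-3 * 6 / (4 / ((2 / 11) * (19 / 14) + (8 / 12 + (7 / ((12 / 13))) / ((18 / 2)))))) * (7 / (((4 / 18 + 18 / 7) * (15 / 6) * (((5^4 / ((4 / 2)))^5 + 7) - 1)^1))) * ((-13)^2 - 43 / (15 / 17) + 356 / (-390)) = -339870222 / 535760607039304075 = -0.00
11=11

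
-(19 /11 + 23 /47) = -1146 /517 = -2.22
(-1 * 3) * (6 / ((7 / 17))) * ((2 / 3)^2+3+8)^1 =-500.29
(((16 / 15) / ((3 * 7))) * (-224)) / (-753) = 512 / 33885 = 0.02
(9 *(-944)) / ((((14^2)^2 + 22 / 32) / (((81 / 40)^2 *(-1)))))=4645188 / 5122225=0.91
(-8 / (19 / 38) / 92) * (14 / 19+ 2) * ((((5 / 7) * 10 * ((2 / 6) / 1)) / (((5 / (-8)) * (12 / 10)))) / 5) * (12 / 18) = 16640 / 82593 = 0.20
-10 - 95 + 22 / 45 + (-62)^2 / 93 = -2843 / 45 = -63.18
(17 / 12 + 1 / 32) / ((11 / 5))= 695 / 1056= 0.66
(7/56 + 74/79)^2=450241/399424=1.13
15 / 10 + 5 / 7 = 31 / 14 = 2.21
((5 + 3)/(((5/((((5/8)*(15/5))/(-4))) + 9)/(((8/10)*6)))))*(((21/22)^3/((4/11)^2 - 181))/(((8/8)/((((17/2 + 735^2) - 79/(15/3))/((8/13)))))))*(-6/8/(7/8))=-76018943637/911875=-83365.53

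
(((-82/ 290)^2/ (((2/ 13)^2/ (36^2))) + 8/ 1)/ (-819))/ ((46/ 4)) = -184426072/ 396047925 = -0.47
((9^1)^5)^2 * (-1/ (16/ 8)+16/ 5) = 94143178827/ 10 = 9414317882.70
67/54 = 1.24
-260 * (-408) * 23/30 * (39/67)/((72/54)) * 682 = 1622371608/67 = 24214501.61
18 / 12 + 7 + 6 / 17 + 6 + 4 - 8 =369 / 34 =10.85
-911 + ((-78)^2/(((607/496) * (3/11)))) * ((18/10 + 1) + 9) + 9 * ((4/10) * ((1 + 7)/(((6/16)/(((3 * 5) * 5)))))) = 667538027/3035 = 219946.63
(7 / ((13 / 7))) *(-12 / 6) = -98 / 13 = -7.54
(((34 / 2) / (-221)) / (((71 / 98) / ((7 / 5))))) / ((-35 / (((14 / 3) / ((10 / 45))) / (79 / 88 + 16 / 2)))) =0.01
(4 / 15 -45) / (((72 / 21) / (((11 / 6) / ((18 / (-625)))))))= 6458375 / 7776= 830.55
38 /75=0.51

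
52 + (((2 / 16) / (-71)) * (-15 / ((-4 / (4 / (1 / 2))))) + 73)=35485 / 284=124.95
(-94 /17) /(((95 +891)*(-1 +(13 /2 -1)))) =-94 /75429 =-0.00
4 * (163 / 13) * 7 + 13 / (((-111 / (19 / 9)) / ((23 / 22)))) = 100233739 / 285714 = 350.82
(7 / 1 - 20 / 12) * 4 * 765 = 16320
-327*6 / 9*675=-147150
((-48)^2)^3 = 12230590464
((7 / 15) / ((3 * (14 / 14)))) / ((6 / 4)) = 14 / 135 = 0.10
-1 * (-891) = 891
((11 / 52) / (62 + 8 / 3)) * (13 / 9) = 11 / 2328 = 0.00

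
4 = 4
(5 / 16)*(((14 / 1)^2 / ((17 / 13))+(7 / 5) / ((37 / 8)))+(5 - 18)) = 431447 / 10064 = 42.87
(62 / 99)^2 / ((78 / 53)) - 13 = -4867241 / 382239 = -12.73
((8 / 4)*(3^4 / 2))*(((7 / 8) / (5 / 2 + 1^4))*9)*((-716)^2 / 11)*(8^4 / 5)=382695653376 / 55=6958102788.65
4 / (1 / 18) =72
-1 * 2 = -2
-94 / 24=-47 / 12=-3.92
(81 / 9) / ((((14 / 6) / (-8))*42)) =-36 / 49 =-0.73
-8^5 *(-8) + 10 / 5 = 262146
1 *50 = 50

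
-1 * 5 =-5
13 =13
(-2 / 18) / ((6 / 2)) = -0.04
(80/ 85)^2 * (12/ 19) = 3072/ 5491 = 0.56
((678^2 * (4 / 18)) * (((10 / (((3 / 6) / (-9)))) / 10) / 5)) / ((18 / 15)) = -306456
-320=-320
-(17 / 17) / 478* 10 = -5 / 239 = -0.02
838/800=419/400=1.05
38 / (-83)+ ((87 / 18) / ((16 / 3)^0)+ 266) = 134647 / 498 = 270.38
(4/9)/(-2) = -0.22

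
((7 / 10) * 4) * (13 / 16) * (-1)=-91 / 40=-2.28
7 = 7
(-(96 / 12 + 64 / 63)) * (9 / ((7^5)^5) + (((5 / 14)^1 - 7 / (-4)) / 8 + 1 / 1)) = -3849441682129720964579741 / 337949292155319155003364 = -11.39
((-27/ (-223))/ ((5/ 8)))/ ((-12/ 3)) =-54/ 1115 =-0.05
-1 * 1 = -1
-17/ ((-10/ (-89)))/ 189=-1513/ 1890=-0.80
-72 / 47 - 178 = -8438 / 47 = -179.53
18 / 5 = 3.60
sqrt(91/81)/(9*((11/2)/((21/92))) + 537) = 7*sqrt(91)/47493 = 0.00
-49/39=-1.26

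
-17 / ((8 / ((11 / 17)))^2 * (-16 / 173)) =20933 / 17408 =1.20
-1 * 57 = -57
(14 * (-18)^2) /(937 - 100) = 168 /31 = 5.42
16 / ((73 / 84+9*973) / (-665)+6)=-47040 / 21079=-2.23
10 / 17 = 0.59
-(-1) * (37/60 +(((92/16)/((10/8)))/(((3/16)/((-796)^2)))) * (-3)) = -46634136.98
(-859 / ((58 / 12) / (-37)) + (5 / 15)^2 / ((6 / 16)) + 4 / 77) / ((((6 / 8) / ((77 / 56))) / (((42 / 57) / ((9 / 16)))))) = 6343714208 / 401679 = 15792.99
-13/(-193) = 13/193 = 0.07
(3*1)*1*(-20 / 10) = -6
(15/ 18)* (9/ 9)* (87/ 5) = 14.50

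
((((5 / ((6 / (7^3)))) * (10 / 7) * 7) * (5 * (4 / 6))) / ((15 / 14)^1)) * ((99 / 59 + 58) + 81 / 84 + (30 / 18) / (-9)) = 23123576525 / 43011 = 537620.06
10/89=0.11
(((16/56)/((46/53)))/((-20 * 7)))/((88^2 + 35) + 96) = -53/177502500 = -0.00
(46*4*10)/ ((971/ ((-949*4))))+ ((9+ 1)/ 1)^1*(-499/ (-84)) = -290932235/ 40782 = -7133.84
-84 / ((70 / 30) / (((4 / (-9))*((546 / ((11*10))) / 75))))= 1456 / 1375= 1.06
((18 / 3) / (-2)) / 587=-3 / 587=-0.01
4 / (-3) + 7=17 / 3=5.67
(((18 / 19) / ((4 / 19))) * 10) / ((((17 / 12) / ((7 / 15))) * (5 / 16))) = 4032 / 85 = 47.44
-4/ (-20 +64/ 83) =83/ 399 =0.21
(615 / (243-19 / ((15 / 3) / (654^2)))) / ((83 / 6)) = -2050 / 74934143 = -0.00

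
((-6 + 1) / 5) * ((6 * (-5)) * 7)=210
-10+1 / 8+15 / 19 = -1381 / 152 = -9.09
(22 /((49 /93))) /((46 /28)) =4092 /161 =25.42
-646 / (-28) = 323 / 14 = 23.07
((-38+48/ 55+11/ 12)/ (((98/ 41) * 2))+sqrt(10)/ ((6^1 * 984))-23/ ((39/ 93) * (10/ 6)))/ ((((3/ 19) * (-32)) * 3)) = 2.67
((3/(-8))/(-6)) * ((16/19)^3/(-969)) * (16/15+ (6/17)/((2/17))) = -0.00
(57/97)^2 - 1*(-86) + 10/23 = 86.78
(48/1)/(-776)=-6/97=-0.06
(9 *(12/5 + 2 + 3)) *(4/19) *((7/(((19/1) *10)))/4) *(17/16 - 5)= -146853/288800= -0.51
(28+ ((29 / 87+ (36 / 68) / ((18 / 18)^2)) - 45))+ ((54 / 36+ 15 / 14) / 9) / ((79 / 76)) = -447367 / 28203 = -15.86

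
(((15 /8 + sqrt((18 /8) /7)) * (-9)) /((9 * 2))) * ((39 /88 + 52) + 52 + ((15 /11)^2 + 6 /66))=-1544835 /15488 - 308967 * sqrt(7) /27104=-129.90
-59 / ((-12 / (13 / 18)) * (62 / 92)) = 17641 / 3348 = 5.27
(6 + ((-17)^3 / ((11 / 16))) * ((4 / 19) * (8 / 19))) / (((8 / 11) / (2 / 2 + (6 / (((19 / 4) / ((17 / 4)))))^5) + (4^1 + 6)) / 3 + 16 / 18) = -123821001176955885 / 833215470860687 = -148.61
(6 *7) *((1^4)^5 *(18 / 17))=756 / 17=44.47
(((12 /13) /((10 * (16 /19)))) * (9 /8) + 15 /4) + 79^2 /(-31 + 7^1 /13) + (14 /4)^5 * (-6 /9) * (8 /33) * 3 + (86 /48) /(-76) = -3565701917 /7824960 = -455.68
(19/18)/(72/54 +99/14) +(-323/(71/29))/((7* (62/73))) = -720036407/32632026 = -22.07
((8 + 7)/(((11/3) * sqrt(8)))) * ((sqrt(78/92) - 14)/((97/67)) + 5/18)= -81995 * sqrt(2)/8536 + 3015 * sqrt(897)/98164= -12.66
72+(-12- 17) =43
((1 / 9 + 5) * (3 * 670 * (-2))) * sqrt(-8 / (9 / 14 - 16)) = -49312 * sqrt(1505) / 129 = -14829.66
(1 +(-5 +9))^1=5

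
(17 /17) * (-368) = -368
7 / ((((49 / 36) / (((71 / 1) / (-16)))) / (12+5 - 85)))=10863 / 7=1551.86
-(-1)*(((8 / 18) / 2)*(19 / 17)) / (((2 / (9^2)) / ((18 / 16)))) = 11.32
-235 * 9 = -2115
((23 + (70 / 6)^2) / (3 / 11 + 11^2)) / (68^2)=1969 / 6939468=0.00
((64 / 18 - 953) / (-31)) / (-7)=-8545 / 1953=-4.38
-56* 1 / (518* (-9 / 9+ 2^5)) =-4 / 1147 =-0.00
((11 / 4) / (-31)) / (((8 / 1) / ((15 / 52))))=-165 / 51584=-0.00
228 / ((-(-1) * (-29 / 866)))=-197448 / 29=-6808.55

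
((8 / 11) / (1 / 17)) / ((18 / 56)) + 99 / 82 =39.67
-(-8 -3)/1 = 11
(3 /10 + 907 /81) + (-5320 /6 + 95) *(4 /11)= -2462557 /8910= -276.38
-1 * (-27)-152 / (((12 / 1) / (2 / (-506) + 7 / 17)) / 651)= -14347357 / 4301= -3335.82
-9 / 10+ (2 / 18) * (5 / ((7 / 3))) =-139 / 210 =-0.66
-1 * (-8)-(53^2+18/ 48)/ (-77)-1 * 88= -43.51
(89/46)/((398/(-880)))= -19580/4577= -4.28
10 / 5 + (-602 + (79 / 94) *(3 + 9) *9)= -509.23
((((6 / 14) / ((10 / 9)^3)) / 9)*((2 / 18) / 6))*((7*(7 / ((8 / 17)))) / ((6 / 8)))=357 / 4000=0.09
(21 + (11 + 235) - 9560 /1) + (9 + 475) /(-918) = -4265729 /459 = -9293.53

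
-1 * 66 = -66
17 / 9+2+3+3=89 / 9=9.89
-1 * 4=-4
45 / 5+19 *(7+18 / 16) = 1307 / 8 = 163.38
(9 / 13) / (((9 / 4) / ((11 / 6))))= 22 / 39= 0.56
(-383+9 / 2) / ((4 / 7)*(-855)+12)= 5299 / 6672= 0.79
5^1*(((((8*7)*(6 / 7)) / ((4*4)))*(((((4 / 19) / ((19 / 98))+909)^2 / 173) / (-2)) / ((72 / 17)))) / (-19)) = 9174831037885 / 20561526096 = 446.21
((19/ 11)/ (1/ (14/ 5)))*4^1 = 1064/ 55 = 19.35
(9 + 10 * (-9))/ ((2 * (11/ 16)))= -648/ 11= -58.91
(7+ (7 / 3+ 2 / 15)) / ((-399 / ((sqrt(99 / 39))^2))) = -1562 / 25935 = -0.06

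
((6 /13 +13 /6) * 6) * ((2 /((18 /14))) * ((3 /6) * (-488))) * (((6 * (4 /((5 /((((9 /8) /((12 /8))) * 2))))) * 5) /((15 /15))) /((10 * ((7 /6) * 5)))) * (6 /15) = -480192 /325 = -1477.51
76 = 76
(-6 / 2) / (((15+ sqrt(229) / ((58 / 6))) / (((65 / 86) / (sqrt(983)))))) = -273325 * sqrt(983) / 1758052248+ 1885 * sqrt(225107) / 1758052248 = -0.00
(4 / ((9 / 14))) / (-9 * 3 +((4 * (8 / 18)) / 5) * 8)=-0.26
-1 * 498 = -498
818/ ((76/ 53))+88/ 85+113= 2210879/ 3230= 684.48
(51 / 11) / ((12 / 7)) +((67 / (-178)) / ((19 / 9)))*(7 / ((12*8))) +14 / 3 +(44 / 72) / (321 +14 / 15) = 3846494061 / 522613696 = 7.36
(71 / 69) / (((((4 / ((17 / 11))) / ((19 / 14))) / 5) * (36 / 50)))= 2866625 / 765072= 3.75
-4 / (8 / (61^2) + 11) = -14884 / 40939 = -0.36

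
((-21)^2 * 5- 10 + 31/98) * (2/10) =439.06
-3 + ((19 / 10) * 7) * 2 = 118 / 5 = 23.60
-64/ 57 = -1.12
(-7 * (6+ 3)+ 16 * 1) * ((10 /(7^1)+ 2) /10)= -564 /35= -16.11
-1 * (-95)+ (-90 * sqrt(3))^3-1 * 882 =-2187000 * sqrt(3)-787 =-3788782.12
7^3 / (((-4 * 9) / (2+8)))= -1715 / 18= -95.28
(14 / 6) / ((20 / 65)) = 91 / 12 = 7.58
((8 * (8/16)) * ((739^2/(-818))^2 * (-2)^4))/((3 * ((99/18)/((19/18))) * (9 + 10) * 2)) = 2385985173128/49682457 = 48024.70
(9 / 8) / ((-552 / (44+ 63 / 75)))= -3363 / 36800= -0.09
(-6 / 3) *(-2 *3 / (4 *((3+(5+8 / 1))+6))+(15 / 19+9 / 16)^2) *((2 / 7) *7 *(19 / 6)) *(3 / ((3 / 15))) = -8944095 / 26752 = -334.33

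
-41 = -41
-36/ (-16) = 9/ 4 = 2.25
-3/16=-0.19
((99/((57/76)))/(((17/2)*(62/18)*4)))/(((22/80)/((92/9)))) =22080/527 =41.90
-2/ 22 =-1/ 11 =-0.09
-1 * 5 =-5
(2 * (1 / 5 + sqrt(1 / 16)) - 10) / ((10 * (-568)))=91 / 56800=0.00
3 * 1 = 3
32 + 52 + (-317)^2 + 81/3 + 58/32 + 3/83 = 133599255/1328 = 100601.85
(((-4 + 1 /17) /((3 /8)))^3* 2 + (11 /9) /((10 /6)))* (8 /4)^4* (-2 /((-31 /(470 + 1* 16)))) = -1164397.31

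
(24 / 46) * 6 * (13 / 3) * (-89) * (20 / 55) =-439.02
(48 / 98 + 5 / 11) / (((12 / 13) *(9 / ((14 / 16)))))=6617 / 66528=0.10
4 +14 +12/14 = 132/7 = 18.86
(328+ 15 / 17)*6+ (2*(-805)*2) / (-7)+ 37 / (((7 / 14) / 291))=407444 / 17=23967.29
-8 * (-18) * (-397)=-57168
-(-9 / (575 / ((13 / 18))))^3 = 2197 / 1520875000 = 0.00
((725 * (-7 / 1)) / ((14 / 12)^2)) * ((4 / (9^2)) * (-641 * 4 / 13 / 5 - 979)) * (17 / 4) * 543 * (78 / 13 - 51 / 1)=-253162944300 / 13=-19474072638.46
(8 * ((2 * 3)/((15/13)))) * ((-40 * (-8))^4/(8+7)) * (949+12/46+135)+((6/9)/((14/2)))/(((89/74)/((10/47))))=63704595839949243640/2020389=31530856602342.05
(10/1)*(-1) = -10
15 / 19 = 0.79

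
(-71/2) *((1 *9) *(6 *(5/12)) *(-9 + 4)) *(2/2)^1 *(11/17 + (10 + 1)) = 1581525/34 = 46515.44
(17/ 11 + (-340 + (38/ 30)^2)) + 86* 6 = 443396/ 2475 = 179.15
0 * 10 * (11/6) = 0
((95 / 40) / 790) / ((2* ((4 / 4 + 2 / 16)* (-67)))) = -19 / 952740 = -0.00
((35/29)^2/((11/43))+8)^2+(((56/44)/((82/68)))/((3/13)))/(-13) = 1970272322831/10526463123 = 187.17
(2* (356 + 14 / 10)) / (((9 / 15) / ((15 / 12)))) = 8935 / 6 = 1489.17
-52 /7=-7.43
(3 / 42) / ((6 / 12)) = 1 / 7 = 0.14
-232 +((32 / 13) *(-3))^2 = -29992 / 169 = -177.47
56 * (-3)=-168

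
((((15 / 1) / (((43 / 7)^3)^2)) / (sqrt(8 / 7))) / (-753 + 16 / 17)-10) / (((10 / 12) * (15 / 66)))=-264 / 5-198003267 * sqrt(14) / 404093132907325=-52.80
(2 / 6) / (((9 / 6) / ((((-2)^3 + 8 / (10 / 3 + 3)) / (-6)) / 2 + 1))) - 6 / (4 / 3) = -4261 / 1026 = -4.15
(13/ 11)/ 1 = 13/ 11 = 1.18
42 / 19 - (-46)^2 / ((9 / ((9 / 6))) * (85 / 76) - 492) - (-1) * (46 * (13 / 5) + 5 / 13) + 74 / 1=4567576621 / 22774635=200.56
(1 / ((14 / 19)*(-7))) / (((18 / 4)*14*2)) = -19 / 12348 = -0.00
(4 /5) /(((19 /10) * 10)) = 4 /95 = 0.04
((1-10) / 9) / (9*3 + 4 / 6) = -3 / 83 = -0.04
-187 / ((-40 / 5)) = 187 / 8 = 23.38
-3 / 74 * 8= -12 / 37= -0.32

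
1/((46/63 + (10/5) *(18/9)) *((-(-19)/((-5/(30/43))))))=-903/11324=-0.08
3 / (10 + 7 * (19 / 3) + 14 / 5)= 0.05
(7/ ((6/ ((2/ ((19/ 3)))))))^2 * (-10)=-490/ 361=-1.36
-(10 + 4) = -14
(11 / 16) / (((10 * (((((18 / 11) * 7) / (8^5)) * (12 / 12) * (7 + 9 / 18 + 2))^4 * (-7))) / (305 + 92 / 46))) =-1781359453131257965182976 / 71852957066835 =-24791734757.34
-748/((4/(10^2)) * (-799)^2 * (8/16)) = -2200/37553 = -0.06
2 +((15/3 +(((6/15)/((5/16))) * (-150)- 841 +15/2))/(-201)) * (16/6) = 9370/603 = 15.54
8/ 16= 1/ 2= 0.50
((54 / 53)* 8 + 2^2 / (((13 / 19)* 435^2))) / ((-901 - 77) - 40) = -0.01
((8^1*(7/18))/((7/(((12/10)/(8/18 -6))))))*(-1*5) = 12/25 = 0.48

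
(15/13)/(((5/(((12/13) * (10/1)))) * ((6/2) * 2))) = 60/169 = 0.36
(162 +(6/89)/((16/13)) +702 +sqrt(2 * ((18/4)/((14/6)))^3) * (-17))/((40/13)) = 7997691/28480-17901 * sqrt(21)/3920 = 259.89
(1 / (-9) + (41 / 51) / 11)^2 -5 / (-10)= 2840681 / 5664978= 0.50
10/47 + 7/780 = 8129/36660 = 0.22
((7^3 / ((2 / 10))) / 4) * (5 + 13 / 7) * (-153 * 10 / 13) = -4498200 / 13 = -346015.38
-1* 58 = -58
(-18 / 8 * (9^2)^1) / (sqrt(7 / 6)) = -729 * sqrt(42) / 28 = -168.73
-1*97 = -97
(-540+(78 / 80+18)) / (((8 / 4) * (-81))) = 6947 / 2160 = 3.22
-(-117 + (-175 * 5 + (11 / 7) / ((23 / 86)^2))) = 3592020 / 3703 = 970.03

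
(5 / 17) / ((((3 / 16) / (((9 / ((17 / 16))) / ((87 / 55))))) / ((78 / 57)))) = 1830400 / 159239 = 11.49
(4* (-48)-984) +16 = -1160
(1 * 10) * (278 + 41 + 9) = 3280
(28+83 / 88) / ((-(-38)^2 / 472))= -150273 / 15884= -9.46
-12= -12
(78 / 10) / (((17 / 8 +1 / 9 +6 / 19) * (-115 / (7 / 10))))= -186732 / 10036625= -0.02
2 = 2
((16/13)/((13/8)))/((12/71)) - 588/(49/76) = -460112/507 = -907.52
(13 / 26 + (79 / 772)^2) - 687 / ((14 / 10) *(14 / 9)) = -9197515263 / 29203216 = -314.95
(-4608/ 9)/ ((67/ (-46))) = 23552/ 67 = 351.52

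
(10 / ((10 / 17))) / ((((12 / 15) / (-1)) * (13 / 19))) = -1615 / 52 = -31.06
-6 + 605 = 599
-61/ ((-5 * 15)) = 0.81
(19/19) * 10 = 10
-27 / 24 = -9 / 8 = -1.12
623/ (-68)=-623/ 68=-9.16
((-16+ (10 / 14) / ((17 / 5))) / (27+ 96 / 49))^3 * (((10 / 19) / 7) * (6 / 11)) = -6501392950220 / 977955248704401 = -0.01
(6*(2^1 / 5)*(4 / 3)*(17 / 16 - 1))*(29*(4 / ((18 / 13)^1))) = 754 / 45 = 16.76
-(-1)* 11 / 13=11 / 13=0.85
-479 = -479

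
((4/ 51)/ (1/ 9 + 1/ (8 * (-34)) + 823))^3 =7077888/ 8180951419307969063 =0.00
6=6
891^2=793881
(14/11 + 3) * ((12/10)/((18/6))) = 94/55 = 1.71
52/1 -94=-42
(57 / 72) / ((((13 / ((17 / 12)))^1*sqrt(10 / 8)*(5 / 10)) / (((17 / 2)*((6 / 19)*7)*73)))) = 147679*sqrt(5) / 1560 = 211.68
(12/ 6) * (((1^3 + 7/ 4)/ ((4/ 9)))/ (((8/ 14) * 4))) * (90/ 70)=6.96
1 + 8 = 9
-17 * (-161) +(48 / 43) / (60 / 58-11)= 34011307 / 12427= 2736.89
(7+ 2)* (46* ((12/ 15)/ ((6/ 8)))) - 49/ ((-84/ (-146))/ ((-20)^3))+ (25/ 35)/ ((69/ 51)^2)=37869210347/ 55545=681775.32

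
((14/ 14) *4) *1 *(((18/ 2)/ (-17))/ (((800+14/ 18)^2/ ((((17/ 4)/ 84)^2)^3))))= -1419857/ 25630506510979170304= -0.00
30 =30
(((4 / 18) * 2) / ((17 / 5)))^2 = 400 / 23409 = 0.02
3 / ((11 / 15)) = 4.09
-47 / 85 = -0.55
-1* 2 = -2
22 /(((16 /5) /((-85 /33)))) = -425 /24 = -17.71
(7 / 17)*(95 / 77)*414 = 39330 / 187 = 210.32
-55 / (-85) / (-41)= -11 / 697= -0.02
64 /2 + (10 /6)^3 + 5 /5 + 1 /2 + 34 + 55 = 6865 /54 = 127.13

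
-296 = -296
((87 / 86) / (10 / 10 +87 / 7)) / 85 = 609 / 687140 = 0.00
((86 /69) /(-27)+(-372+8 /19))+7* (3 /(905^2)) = -371.63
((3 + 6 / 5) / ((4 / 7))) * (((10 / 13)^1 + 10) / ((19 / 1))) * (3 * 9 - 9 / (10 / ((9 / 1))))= 194481 / 2470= 78.74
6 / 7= 0.86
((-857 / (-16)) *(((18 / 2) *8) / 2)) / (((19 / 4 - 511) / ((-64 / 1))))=54848 / 225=243.77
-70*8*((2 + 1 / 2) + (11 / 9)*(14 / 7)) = -2768.89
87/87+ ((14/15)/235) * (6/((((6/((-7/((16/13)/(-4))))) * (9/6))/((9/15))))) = 18262/17625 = 1.04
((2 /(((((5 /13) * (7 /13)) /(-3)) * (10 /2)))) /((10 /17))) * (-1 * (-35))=-8619 /25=-344.76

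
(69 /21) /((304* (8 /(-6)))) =-69 /8512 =-0.01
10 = 10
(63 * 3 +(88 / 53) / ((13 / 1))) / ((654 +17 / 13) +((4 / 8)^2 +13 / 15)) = 7818540 / 27136583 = 0.29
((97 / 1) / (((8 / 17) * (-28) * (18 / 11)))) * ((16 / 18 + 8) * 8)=-181390 / 567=-319.91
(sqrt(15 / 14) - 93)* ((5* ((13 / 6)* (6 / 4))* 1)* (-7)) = 42315 / 4 - 65* sqrt(210) / 8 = 10461.01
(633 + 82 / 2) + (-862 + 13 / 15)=-2807 / 15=-187.13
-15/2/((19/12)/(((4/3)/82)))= -60/779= -0.08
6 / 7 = 0.86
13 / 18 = 0.72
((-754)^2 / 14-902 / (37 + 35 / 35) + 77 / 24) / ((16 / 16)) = 129556121 / 3192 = 40587.76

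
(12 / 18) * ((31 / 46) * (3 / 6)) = 31 / 138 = 0.22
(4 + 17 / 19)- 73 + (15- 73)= -2396 / 19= -126.11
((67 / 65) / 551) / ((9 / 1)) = 67 / 322335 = 0.00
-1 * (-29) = 29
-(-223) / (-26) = -223 / 26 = -8.58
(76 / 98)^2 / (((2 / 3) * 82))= 0.01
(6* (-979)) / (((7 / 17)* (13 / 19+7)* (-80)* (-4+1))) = -316217 / 40880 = -7.74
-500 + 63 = -437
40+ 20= 60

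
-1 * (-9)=9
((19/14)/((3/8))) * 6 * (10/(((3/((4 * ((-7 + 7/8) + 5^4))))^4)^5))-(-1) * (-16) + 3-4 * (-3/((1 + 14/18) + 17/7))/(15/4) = 9858208749604782825482227475817588409681615911730651977767803946513706939315091/2119429345724006400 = 4651350501253522699494127000000000000000000000000000000000000.00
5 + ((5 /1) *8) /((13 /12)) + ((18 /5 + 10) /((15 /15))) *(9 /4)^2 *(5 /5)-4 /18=110.55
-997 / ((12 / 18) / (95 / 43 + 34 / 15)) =-2878339 / 430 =-6693.81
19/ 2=9.50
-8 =-8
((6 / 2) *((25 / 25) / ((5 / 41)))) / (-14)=-123 / 70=-1.76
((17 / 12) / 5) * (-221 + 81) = -119 / 3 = -39.67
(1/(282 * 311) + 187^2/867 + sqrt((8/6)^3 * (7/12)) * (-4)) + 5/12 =7147715/175404 - 16 * sqrt(7)/9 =36.05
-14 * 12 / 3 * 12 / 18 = -112 / 3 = -37.33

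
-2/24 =-0.08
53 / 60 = 0.88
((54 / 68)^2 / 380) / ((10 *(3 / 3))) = 0.00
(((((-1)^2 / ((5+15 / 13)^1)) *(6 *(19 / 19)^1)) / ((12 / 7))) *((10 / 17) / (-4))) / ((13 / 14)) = -49 / 544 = -0.09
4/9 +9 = 85/9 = 9.44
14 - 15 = -1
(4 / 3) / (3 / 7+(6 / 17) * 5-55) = -119 / 4713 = -0.03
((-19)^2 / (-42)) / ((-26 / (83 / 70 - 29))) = -234289 / 25480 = -9.20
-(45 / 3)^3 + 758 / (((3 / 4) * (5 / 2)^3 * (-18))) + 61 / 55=-125389108 / 37125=-3377.48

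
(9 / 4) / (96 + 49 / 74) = 333 / 14306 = 0.02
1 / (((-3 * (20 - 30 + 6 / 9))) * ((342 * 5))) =1 / 47880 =0.00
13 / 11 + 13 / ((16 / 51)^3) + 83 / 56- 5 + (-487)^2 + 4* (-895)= 234007.68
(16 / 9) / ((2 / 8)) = 64 / 9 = 7.11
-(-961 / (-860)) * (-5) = 961 / 172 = 5.59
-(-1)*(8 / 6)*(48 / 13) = 64 / 13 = 4.92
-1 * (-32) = 32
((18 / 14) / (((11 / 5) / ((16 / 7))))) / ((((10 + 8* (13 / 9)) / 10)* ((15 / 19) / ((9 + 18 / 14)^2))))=212751360 / 2561867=83.05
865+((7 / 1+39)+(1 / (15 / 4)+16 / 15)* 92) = 3101 / 3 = 1033.67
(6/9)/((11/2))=4/33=0.12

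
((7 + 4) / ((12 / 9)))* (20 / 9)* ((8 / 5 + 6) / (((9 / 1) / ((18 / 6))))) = 46.44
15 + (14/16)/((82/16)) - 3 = 12.17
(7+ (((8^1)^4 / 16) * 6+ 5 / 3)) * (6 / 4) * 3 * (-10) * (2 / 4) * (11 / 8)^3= -46258905 / 512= -90349.42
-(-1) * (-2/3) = -2/3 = -0.67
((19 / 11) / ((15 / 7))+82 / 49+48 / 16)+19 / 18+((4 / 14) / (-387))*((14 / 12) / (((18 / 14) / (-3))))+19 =479417339 / 18773370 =25.54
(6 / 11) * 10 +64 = 764 / 11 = 69.45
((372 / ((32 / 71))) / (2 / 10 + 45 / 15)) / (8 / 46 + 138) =759345 / 406784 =1.87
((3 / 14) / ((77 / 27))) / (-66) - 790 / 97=-18738259 / 2300452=-8.15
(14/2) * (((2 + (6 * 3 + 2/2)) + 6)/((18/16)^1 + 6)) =504/19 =26.53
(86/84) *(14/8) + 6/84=313/168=1.86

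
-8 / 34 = -4 / 17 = -0.24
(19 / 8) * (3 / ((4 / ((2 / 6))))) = 19 / 32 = 0.59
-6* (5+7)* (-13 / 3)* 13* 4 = 16224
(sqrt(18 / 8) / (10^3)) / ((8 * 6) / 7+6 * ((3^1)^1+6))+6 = 1704007 / 284000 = 6.00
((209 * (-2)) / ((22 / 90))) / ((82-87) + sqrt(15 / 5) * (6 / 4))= 711.93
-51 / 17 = -3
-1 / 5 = -0.20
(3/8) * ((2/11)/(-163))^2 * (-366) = -549/3214849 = -0.00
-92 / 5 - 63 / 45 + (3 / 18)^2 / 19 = -67711 / 3420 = -19.80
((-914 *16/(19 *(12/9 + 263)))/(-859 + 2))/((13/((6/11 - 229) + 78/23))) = -2498115552/42468946091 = -0.06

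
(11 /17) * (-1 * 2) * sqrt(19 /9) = -22 * sqrt(19) /51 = -1.88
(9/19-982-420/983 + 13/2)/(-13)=36437093/485602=75.03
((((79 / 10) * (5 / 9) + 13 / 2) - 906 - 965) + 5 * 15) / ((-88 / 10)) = 40165 / 198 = 202.85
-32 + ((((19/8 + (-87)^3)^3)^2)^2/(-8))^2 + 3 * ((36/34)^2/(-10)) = 301561663858123605441718992366477621972176465244843049203393755328496585735937016821592686376048719702075719138213201499868497703697584307169740298983038183609258181/436724452335784789362606080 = 690507852824008057895471500000000000000000000000000000000000000000000000000000000000000000000000000000000000000000000000000000000000000000.00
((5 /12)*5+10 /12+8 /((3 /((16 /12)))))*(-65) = -15145 /36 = -420.69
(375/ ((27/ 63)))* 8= 7000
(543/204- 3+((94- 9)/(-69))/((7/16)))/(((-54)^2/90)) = -517945/5320728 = -0.10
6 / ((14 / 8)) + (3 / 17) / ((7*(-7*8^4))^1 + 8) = 81883947 / 23882824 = 3.43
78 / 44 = 39 / 22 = 1.77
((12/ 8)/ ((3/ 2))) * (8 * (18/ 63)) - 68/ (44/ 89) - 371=-38982/ 77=-506.26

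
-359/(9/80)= -28720/9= -3191.11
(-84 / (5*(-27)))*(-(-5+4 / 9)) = 1148 / 405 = 2.83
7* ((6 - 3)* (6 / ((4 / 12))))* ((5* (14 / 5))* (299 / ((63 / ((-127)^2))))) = 405095964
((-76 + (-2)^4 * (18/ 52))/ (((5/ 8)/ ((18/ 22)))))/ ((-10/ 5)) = 32976/ 715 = 46.12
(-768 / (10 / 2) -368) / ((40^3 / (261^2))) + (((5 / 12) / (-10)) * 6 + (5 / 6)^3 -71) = -337963021 / 540000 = -625.86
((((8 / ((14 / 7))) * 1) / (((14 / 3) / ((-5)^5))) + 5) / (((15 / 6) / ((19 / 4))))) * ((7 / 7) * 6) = -213351 / 7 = -30478.71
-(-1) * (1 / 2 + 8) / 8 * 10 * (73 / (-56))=-6205 / 448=-13.85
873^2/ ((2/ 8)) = 3048516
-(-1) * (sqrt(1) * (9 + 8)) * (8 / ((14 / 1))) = 68 / 7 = 9.71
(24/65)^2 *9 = 5184/4225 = 1.23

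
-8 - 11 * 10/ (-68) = -217/ 34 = -6.38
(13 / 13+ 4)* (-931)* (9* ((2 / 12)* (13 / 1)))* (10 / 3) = -302575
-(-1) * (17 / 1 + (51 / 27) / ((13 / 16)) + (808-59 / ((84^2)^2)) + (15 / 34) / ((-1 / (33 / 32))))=9098013141317 / 11002957056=826.87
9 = 9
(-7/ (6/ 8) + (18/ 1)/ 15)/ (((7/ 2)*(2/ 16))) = -18.59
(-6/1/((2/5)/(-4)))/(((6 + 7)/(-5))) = -23.08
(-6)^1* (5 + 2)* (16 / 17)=-672 / 17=-39.53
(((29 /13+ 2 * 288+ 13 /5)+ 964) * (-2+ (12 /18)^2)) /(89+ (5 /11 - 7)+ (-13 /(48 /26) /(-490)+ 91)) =-12123584704 /875157621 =-13.85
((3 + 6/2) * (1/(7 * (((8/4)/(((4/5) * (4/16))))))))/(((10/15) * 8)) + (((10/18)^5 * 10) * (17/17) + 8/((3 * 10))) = 5369885/6613488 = 0.81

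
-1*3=-3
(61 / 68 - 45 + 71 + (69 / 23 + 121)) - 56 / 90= 459841 / 3060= 150.27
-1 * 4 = -4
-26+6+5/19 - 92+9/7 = -14690/133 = -110.45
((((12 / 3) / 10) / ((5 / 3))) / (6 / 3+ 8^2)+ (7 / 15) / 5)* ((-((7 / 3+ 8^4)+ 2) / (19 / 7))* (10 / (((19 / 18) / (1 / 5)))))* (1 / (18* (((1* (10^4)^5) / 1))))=-0.00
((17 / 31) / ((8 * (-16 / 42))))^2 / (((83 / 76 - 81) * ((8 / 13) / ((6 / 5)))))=-94439709 / 119524413440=-0.00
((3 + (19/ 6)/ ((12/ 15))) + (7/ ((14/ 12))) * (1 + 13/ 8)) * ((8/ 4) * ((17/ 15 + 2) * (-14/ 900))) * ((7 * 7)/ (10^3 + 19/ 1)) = -1757189/ 16507800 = -0.11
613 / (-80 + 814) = 613 / 734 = 0.84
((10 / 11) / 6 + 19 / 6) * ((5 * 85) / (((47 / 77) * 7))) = 31025 / 94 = 330.05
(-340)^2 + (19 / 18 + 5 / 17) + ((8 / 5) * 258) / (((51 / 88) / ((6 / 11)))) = 177464497 / 1530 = 115989.87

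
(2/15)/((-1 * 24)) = -1/180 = -0.01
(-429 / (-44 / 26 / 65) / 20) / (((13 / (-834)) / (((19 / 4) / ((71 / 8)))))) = -4016961 / 142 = -28288.46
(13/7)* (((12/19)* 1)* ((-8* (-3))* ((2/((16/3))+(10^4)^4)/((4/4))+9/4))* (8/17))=299520000000000078624/2261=132472357363998265.65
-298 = -298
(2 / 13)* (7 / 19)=14 / 247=0.06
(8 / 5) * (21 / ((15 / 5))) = 56 / 5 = 11.20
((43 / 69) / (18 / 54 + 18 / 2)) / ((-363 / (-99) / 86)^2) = 715563 / 19481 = 36.73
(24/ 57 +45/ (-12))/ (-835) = 253/ 63460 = 0.00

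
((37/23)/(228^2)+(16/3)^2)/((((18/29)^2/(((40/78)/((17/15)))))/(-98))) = -11679016934375/3567168072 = -3274.03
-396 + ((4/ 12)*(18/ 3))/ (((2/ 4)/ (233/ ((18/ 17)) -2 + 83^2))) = 252290/ 9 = 28032.22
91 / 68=1.34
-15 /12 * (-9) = 11.25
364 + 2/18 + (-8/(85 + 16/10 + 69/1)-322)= 147251/3501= 42.06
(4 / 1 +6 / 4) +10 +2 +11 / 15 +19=37.23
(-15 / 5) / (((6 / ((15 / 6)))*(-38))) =5 / 152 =0.03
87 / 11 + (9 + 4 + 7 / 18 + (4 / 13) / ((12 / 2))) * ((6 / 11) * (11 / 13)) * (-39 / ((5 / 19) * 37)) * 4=-13081 / 143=-91.48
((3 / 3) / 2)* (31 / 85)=31 / 170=0.18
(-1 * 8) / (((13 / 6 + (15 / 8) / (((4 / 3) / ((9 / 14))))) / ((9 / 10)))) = -48384 / 20635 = -2.34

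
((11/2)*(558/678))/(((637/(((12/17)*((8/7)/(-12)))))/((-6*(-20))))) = -0.06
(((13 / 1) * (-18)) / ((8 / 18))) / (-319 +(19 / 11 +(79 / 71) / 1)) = 1.67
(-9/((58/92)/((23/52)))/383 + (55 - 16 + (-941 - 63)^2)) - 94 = 291080988741/288782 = 1007960.98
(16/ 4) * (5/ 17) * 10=200/ 17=11.76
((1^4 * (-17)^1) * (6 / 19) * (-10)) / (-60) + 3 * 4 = 211 / 19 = 11.11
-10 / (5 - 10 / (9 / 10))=18 / 11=1.64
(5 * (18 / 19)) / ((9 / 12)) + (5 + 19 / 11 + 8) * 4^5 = 3153192 / 209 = 15087.04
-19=-19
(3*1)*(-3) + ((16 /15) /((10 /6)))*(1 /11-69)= -14603 /275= -53.10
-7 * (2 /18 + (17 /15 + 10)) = -3542 /45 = -78.71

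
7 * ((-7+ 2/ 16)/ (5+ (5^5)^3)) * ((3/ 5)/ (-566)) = 0.00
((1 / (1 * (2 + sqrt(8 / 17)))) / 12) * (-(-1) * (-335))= -1139 / 72 + 67 * sqrt(34) / 72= -10.39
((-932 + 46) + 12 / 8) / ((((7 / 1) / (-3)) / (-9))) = -47763 / 14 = -3411.64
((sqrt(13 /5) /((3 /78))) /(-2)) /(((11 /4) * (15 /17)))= -884 * sqrt(65) /825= -8.64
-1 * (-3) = 3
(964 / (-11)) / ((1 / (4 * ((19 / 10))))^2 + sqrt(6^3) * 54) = 34800400 / 14446689617701 - 651263037696 * sqrt(6) / 14446689617701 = -0.11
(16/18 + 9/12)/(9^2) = 59/2916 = 0.02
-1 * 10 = -10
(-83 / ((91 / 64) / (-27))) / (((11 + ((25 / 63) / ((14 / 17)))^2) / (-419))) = -6678439310592 / 113591257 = -58793.60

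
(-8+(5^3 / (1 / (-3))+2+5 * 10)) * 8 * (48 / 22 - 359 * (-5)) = -52348312 / 11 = -4758937.45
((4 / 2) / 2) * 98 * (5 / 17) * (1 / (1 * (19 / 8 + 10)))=3920 / 1683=2.33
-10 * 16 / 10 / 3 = -16 / 3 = -5.33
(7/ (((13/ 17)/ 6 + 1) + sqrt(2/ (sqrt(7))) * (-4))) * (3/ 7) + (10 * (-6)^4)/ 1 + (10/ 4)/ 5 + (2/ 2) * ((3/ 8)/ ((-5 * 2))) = -41565394944 * sqrt(2) * 7^(1/ 4)/ 109616748809 - 11715736320 * sqrt(7)/ 109616748809 - 1651114800 * sqrt(2) * 7^(3/ 4)/ 109616748809 + 113654440367737133/ 8769339904720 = 12959.19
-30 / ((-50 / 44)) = 132 / 5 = 26.40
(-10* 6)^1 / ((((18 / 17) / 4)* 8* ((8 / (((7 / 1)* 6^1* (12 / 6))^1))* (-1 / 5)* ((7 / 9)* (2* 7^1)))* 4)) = 3825 / 112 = 34.15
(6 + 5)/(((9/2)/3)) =22/3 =7.33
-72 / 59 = -1.22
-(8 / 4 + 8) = -10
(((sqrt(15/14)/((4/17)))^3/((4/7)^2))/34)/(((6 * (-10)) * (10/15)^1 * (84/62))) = -8959 * sqrt(210)/917504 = -0.14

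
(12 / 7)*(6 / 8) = 9 / 7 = 1.29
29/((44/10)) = 6.59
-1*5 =-5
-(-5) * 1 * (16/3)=80/3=26.67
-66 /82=-33 /41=-0.80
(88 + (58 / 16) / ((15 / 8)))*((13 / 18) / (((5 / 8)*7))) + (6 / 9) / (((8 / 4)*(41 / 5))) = 2883943 / 193725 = 14.89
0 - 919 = -919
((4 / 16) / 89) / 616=1 / 219296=0.00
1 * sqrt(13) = 3.61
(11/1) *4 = 44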